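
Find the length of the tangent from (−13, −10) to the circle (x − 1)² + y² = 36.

Centre (1, 0), r² = 36. |PO|² = (−14)² + (−10)² = 296.
By the tangent–radius right angle, tangent length = √(|PO|² − r²) = √260 = 2√65.

2√65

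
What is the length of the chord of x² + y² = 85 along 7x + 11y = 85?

The distance from (0, 0) to the line is 85/√170, and r² = 85.
Half the chord is √(r² − d²) = √(85/2), so the full chord is √170.

√170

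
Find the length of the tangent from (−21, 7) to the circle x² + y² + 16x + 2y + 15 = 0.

Centre (−8, −1), r² = 50. |PO|² = (−13)² + (8)² = 233.
Power of the point: PT² = |PO|² − r² = 183, so PT = √183.

√183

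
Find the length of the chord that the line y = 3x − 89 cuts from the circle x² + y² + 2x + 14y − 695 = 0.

3√10

From the line, y = 3x − 89. Substituting:
10x² − 490x + 5980 = 0  ⟹  x² − 49x + 598 = 0
x = 26 or x = 23, giving (26, −11) and (23, −20).
|(26, −11) − (23, −20)| = √((3)² + (9)²) = 3√10.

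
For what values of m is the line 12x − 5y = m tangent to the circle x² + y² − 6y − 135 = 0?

m = −171 or m = 141

Tangency holds when the distance from the centre (0, 3) to the line equals the radius 12:
|12·0 − 5·3 − m| / √169 = 12
|m − (−15)| = 12·13, so m = 141 or m = −171.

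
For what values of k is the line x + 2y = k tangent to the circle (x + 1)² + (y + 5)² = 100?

The line touches the circle iff its distance from (−1, −5) is 10:
|1·(−1) + 2·(−5) − k| / √5 = 10
|k − (−11)| = 10√5.

k = −11 ± 10√5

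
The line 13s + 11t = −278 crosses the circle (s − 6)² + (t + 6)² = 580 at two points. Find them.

(−18, −4) and (4, −30)

Express t = (−278 − 13s)/11 and substitute into the circle:
290s² + 4060s − 20880 = 0  ⟹  s² + 14s − 72 = 0
s = 4 or s = −18, giving (4, −30) and (−18, −4).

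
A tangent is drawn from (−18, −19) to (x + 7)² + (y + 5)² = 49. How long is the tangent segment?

Centre (−7, −5), r² = 49. |PO|² = (−11)² + (−14)² = 317.
The tangent meets the radius at right angles, so tangent² = |PO|² − r² = 317 − 49 = 268.

2√67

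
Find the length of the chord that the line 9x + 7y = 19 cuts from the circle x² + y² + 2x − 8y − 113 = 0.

Substitute y = (19 − 9x)/7:
130x² + 260x − 6240 = 0  ⟹  x² + 2x − 48 = 0
x = 6 or x = −8, giving (6, −5) and (−8, 13).
Chord length = distance between (6, −5) and (−8, 13) = √520 = 2√130.

2√130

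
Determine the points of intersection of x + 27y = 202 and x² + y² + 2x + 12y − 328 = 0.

(−14, 8) and (13, 7)

From the line, y = (202 − x)/27. Substituting:
730x² + 730x − 132860 = 0  ⟹  x² + x − 182 = 0
x = 13 or x = −14, giving (13, 7) and (−14, 8).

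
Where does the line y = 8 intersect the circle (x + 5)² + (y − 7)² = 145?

(−17, 8) and (7, 8)

Substitute y = 8:
x² + 10x − 119 = 0
x = 7 or x = −17, giving (7, 8) and (−17, 8).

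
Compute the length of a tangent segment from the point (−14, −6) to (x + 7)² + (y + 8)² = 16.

Centre (−7, −8), r² = 16. |PO|² = (−7)² + (2)² = 53.
Power of the point: PT² = |PO|² − r² = 37, so PT = √37.

√37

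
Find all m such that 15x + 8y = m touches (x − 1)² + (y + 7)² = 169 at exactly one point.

For a tangent, require d(centre, line) = r = 13.
|15·1 + 8·(−7) − m| / √289 = 13
|m − (−41)| = 13·17, so m = 180 or m = −262.

m = −262 or m = 180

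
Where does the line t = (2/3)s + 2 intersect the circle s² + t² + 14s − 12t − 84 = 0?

(−12, −6) and (6, 6)

Substitute t = (6 + 2s)/3:
13s² + 78s − 936 = 0  ⟹  s² + 6s − 72 = 0
s = 6 or s = −12, giving (6, 6) and (−12, −6).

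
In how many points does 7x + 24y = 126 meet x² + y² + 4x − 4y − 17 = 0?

Substituting the line into the circle gives 625x² + 1212x − 6012 = 0.
Discriminant = (1212)² − 4·625·(−6012) = 16498944 > 0.
Two real roots: the line is a secant.

2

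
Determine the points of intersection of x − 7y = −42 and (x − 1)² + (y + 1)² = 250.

(−14, 4) and (14, 8)

From the line, y = (42 + x)/7. Substituting:
50x² − 9800 = 0  ⟹  x² − 196 = 0
x = 14 or x = −14, giving (14, 8) and (−14, 4).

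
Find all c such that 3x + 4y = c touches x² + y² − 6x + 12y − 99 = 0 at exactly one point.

Tangency holds when the distance from the centre (3, −6) to the line equals the radius 12:
|3·3 + 4·(−6) − c| / √25 = 12
|c − (−15)| = 12·5, so c = 45 or c = −75.

c = −75 or c = 45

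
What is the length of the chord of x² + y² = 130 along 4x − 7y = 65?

The distance from (0, 0) to the line is 65/√65, and r² = 130.
Chord = 2√(r² − d²) = 2·√(65) = 2√65.

2√65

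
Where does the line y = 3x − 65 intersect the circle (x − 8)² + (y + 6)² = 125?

Express y = 3x − 65 and substitute into the circle:
10x² − 370x + 3420 = 0  ⟹  x² − 37x + 342 = 0
x = 19 or x = 18, giving (19, −8) and (18, −11).

(18, −11) and (19, −8)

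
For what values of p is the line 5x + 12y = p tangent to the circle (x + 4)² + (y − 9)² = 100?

Tangency holds when the distance from the centre (−4, 9) to the line equals the radius 10:
|5·(−4) + 12·9 − p| / √169 = 10
|p − (88)| = 10·13, so p = 218 or p = −42.

p = −42 or p = 218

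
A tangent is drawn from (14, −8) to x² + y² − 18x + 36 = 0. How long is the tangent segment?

The centre is (9, 0) and r = 3√5. The square of the distance from P to the centre is 25 + 64 = 89.
Power of the point: PT² = |PO|² − r² = 44, so PT = 2√11.

2√11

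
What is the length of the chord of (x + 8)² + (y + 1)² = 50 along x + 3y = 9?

2√10

Centre (−8, −1), r² = 50. Perpendicular distance d from centre to line = |−20| / √10 = 20/√10.
Chord = 2√(r² − d²) = 2·√(10) = 2√10.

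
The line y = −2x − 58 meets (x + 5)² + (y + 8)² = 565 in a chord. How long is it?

14√5

Substitute y = −2x − 58:
5x² + 210x + 1960 = 0  ⟹  x² + 42x + 392 = 0
x = −14 or x = −28, giving (−14, −30) and (−28, −2).
Chord length = distance between (−14, −30) and (−28, −2) = √980 = 14√5.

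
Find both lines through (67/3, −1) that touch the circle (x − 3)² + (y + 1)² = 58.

3x + 7y = 60 and 3x − 7y = 74

Let a tangent through (67/3, −1) have slope m. Its distance from (3, −1) must equal √58:
[m·(−58/3) − (0)]² = 58(m² + 1)
49m² − 9 = 0, so m = −3/7 or m = 3/7.
With m = −3/7: 3x + 7y = 60. With m = 3/7: 3x − 7y = 74.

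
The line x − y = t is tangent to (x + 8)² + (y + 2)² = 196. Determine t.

t = −6 ± 14√2

Tangency holds when the distance from the centre (−8, −2) to the line equals the radius 14:
|1·(−8) − 1·(−2) − t| / √2 = 14
|t − (−6)| = 14√2.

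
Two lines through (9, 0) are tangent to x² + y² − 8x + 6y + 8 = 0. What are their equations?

x + 4y = 9 and 4x − y = 36

Let a tangent through (9, 0) have slope m. Its distance from (4, −3) must equal √17:
(−5m − (−3))² = 17(m² + 1)
4m² − 15m − 4 = 0, so m = −1/4 or m = 4.
With m = −1/4: x + 4y = 9. With m = 4: 4x − y = 36.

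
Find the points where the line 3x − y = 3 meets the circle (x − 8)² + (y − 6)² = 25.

(3, 6) and (4, 9)

Express y = 3x − 3 and substitute into the circle:
10x² − 70x + 120 = 0  ⟹  x² − 7x + 12 = 0
x = 4 or x = 3, giving (4, 9) and (3, 6).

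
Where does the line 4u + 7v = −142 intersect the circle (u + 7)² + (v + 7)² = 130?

Express v = (−142 − 4u)/7 and substitute into the circle:
65u² + 1430u + 4680 = 0  ⟹  u² + 22u + 72 = 0
u = −4 or u = −18, giving (−4, −18) and (−18, −10).

(−18, −10) and (−4, −18)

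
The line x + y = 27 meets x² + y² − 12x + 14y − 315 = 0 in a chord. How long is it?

Centre (6, −7), r² = 400. Perpendicular distance d from centre to line = |−28| / √2 = 28/√2.
Half the chord is √(r² − d²) = √(8), so the full chord is 4√2.

4√2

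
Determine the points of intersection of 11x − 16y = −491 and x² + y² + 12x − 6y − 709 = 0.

Express y = (491 + 11x)/16 and substitute into the circle:
377x² + 12818x + 12441 = 0  ⟹  x² + 34x + 33 = 0
x = −1 or x = −33, giving (−1, 30) and (−33, 8).

(−33, 8) and (−1, 30)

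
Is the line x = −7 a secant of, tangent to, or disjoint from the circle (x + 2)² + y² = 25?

tangent

d² = (1·(−2) + 0·0 − (−7))² = 25; r² = 25.
Since d² = r², the line is tangent.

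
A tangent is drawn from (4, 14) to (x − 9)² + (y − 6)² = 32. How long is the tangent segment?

√57

Centre (9, 6), r² = 32. |PO|² = (−5)² + (8)² = 89.
By the tangent–radius right angle, tangent length = √(|PO|² − r²) = √57.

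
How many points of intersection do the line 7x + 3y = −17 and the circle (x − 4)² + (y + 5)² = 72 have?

2

d² = (7·4 + 3·(−5) − (−17))²/58 = 450/29; r² = 72.
Since d² < r², the line cuts the circle twice.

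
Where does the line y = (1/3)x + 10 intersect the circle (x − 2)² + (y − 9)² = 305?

Substitute y = (30 + x)/3:
10x² − 30x − 2700 = 0  ⟹  x² − 3x − 270 = 0
x = 18 or x = −15, giving (18, 16) and (−15, 5).

(−15, 5) and (18, 16)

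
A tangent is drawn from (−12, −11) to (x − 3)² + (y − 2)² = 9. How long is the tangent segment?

√385

Centre (3, 2), r² = 9. |PO|² = (−15)² + (−13)² = 394.
The tangent meets the radius at right angles, so tangent² = |PO|² − r² = 394 − 9 = 385.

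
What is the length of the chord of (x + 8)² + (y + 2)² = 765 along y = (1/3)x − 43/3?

From the line, y = (−43 + x)/3. Substituting:
10x² + 70x − 4940 = 0  ⟹  x² + 7x − 494 = 0
x = 19 or x = −26, giving (19, −8) and (−26, −23).
Chord length = distance between (19, −8) and (−26, −23) = √2250 = 15√10.

15√10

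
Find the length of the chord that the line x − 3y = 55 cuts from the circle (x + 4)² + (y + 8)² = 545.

13√10

From the line, y = (−55 + x)/3. Substituting:
10x² + 10x − 3800 = 0  ⟹  x² + x − 380 = 0
x = 19 or x = −20, giving (19, −12) and (−20, −25).
Chord length = distance between (19, −12) and (−20, −25) = √1690 = 13√10.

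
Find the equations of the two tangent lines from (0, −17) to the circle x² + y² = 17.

Write the tangent as mx − y + (−17 − m·(0)) = 0 and set its distance from the centre to √17:
[m·(0) − (17)]² = 17(m² + 1)
m² − 16 = 0, so m = 4 or m = −4.
Through (0, −17) these give 4x − y = 17 and 4x + y = −17.

4x − y = 17 and 4x + y = −17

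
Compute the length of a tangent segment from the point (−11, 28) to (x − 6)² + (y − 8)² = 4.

√685

The centre is (6, 8) and r = 2. The square of the distance from P to the centre is 289 + 400 = 689.
By the tangent–radius right angle, tangent length = √(|PO|² − r²) = √685.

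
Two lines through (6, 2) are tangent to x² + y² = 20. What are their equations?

2x − y = 10 and x + 2y = 10

Write the tangent as mx − y + (2 − m·(6)) = 0 and set its distance from the centre to 2√5:
[m·(−6) − (−2)]² = 20(m² + 1)
2m² − 3m − 2 = 0, so m = 2 or m = −1/2.
With m = 2: 2x − y = 10. With m = −1/2: x + 2y = 10.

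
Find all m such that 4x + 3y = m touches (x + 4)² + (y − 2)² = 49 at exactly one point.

Tangency holds when the distance from the centre (−4, 2) to the line equals the radius 7:
|4·(−4) + 3·2 − m| / √25 = 7
|m − (−10)| = 7·5, so m = 25 or m = −45.

m = −45 or m = 25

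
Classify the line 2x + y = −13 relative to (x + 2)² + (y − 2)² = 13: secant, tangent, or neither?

Substituting the line into the circle gives 5x² + 64x + 216 = 0.
Δ = 4096 − 4320 = −224.
No real roots: the line does not meet the circle.

neither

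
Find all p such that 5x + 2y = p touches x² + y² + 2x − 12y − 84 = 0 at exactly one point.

Tangency holds when the distance from the centre (−1, 6) to the line equals the radius 11:
|5·(−1) + 2·6 − p| / √29 = 11
|p − (7)| = 11√29.

p = 7 ± 11√29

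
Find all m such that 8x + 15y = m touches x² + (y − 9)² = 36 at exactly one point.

Tangency holds when the distance from the centre (0, 9) to the line equals the radius 6:
|8·0 + 15·9 − m| / √289 = 6
|m − (135)| = 6·17, so m = 237 or m = 33.

m = 33 or m = 237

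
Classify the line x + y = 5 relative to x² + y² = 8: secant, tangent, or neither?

d² = (1·0 + 1·0 − (5))²/2 = 25/2; r² = 8.
Since d² > r², the line lies outside the circle.

neither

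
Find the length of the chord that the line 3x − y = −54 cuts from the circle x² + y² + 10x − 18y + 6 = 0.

Express y = 3x + 54 and substitute into the circle:
10x² + 280x + 1950 = 0  ⟹  x² + 28x + 195 = 0
x = −13 or x = −15, giving (−13, 15) and (−15, 9).
Chord length = distance between (−13, 15) and (−15, 9) = √40 = 2√10.

2√10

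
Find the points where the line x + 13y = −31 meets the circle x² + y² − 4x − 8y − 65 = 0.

(−5, −2) and (8, −3)

From the line, y = (−31 − x)/13. Substituting:
170x² − 510x − 6800 = 0  ⟹  x² − 3x − 40 = 0
x = 8 or x = −5, giving (8, −3) and (−5, −2).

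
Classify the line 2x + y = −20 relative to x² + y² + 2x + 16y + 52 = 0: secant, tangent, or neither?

neither

Centre (−1, −8), r² = 13. Distance² from centre to line = (10)²/5 = 20.
Since d² > r², the line lies outside the circle.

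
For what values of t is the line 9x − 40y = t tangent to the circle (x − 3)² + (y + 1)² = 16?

For a tangent, require d(centre, line) = r = 4.
|9·3 − 40·(−1) − t| / √1681 = 4
|t − (67)| = 4·41, so t = 231 or t = −97.

t = −97 or t = 231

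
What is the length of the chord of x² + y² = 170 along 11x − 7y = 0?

Express y = (11x)/7 and substitute into the circle:
170x² − 8330 = 0  ⟹  x² − 49 = 0
x = 7 or x = −7, giving (7, 11) and (−7, −11).
Chord length = distance between (7, 11) and (−7, −11) = √680 = 2√170.

2√170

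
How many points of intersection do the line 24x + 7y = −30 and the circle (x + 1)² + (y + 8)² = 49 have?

Substituting the line into the circle gives 625x² − 1150x − 1676 = 0.
Δ = 1322500 − (−4190000) = 5512500.
Two real roots: the line is a secant.

2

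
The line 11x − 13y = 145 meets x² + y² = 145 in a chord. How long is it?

√290

Centre (0, 0), r² = 145. Perpendicular distance d from centre to line = |−145| / √290 = 145/√290.
Chord = 2√(r² − d²) = 2·√(145/2) = √290.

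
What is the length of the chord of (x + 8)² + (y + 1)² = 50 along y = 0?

Express y = 0 and substitute into the circle:
x² + 16x + 15 = 0
x = −1 or x = −15, giving (−1, 0) and (−15, 0).
Chord length = distance between (−1, 0) and (−15, 0) = √196 = 14.

14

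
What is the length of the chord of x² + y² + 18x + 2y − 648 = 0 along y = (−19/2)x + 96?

2√365

From the line, y = (192 − 19x)/2. Substituting:
365x² − 7300x + 35040 = 0  ⟹  x² − 20x + 96 = 0
x = 12 or x = 8, giving (12, −18) and (8, 20).
Chord length = distance between (12, −18) and (8, 20) = √1460 = 2√365.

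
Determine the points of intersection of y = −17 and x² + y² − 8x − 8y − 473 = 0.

Substitute y = −17:
x² − 8x − 48 = 0
x = 12 or x = −4, giving (12, −17) and (−4, −17).

(−4, −17) and (12, −17)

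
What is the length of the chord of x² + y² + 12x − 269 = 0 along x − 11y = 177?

Substitute y = (−177 + x)/11:
122x² + 1098x − 1220 = 0  ⟹  x² + 9x − 10 = 0
x = 1 or x = −10, giving (1, −16) and (−10, −17).
|(1, −16) − (−10, −17)| = √((11)² + (1)²) = √122.

√122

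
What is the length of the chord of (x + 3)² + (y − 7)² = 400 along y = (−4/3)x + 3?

From the line, y = (9 − 4x)/3. Substituting:
25x² + 150x − 3375 = 0  ⟹  x² + 6x − 135 = 0
x = 9 or x = −15, giving (9, −9) and (−15, 23).
|(9, −9) − (−15, 23)| = √((24)² + (−32)²) = 40.

40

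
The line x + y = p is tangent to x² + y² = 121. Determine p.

p = ±11√2

The line touches the circle iff its distance from (0, 0) is 11:
|1·0 + 1·0 − p| / √2 = 11
|p| = 11√2.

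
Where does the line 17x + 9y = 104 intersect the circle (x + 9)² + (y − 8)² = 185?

(−5, 21) and (4, 4)

Substitute y = (104 − 17x)/9:
370x² + 370x − 7400 = 0  ⟹  x² + x − 20 = 0
x = 4 or x = −5, giving (4, 4) and (−5, 21).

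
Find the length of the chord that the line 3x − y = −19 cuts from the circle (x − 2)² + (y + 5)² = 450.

12√10

The distance from (2, −5) to the line is 30/√10, and r² = 450.
Half the chord is √(r² − d²) = √(360), so the full chord is 12√10.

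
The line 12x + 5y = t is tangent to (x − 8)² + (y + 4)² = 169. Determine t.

t = −93 or t = 245

Tangency holds when the distance from the centre (8, −4) to the line equals the radius 13:
|12·8 + 5·(−4) − t| / √169 = 13
|t − (76)| = 13·13, so t = 245 or t = −93.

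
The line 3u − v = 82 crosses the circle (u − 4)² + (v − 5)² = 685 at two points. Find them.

(23, −13) and (30, 8)

Substitute v = 3u − 82:
10u² − 530u + 6900 = 0  ⟹  u² − 53u + 690 = 0
u = 30 or u = 23, giving (30, 8) and (23, −13).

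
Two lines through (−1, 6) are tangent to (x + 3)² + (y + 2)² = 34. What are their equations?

Let a tangent through (−1, 6) have slope m. Its distance from (−3, −2) must equal √34:
(−2m − (−8))² = 34(m² + 1)
15m² + 16m − 15 = 0, so m = 3/5 or m = −5/3.
With m = 3/5: 3x − 5y = −33. With m = −5/3: 5x + 3y = 13.

3x − 5y = −33 and 5x + 3y = 13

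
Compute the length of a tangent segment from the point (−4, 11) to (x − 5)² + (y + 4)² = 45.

With centre O = (5, −4), |OP|² = 306 and r² = 45.
The tangent meets the radius at right angles, so tangent² = |PO|² − r² = 306 − 45 = 261.

3√29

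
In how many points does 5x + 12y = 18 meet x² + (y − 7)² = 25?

d² = (5·0 + 12·7 − (18))²/169 = 4356/169; r² = 25.
Since d² > r², the line lies outside the circle.

0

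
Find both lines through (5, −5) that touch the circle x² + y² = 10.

x + 3y = −10 and 3x + y = 10

Let a tangent through (5, −5) have slope m. Its distance from (0, 0) must equal √10:
[m·(−5) − (5)]² = 10(m² + 1)
3m² + 10m + 3 = 0, so m = −1/3 or m = −3.
Through (5, −5) these give x + 3y = −10 and 3x + y = 10.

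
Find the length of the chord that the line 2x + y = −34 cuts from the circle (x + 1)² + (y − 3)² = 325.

8√5

The distance from (−1, 3) to the line is 35/√5, and r² = 325.
Half the chord is √(r² − d²) = √(80), so the full chord is 8√5.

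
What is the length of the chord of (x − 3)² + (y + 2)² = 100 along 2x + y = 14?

Substitute y = −2x + 14:
5x² − 70x + 165 = 0  ⟹  x² − 14x + 33 = 0
x = 11 or x = 3, giving (11, −8) and (3, 8).
Chord length = distance between (11, −8) and (3, 8) = √320 = 8√5.

8√5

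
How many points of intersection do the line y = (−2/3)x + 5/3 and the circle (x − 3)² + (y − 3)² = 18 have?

Substituting the line into the circle gives 13x² − 38x − 65 = 0.
Discriminant = (−38)² − 4·13·(−65) = 4824 > 0.
Two real roots: the line is a secant.

2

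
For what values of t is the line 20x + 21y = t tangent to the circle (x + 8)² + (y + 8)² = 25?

Tangency holds when the distance from the centre (−8, −8) to the line equals the radius 5:
|20·(−8) + 21·(−8) − t| / √841 = 5
|t − (−328)| = 5·29, so t = −183 or t = −473.

t = −473 or t = −183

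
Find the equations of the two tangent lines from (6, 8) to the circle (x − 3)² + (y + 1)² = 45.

A line y − (8) = m(x − (6)) is tangent when its distance from (3, −1) is 3√5:
[m·(−3) − (−9)]² = 45(m² + 1)
2m² + 3m − 2 = 0, so m = 1/2 or m = −2.
With m = 1/2: x − 2y = −10. With m = −2: 2x + y = 20.

x − 2y = −10 and 2x + y = 20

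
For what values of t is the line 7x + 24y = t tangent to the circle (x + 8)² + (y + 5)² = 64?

Tangency holds when the distance from the centre (−8, −5) to the line equals the radius 8:
|7·(−8) + 24·(−5) − t| / √625 = 8
|t − (−176)| = 8·25, so t = 24 or t = −376.

t = −376 or t = 24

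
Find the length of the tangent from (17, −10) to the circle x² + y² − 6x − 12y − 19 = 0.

2√97

Centre (3, 6), r² = 64. |PO|² = (14)² + (−16)² = 452.
The tangent meets the radius at right angles, so tangent² = |PO|² − r² = 452 − 64 = 388.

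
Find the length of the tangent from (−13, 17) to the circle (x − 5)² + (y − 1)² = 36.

The centre is (5, 1) and r = 6. The square of the distance from P to the centre is 324 + 256 = 580.
Power of the point: PT² = |PO|² − r² = 544, so PT = 4√34.

4√34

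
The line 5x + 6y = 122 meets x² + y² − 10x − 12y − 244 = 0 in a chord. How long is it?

From the line, y = (122 − 5x)/6. Substituting:
61x² − 1220x − 2684 = 0  ⟹  x² − 20x − 44 = 0
x = 22 or x = −2, giving (22, 2) and (−2, 22).
|(22, 2) − (−2, 22)| = √((24)² + (−20)²) = 4√61.

4√61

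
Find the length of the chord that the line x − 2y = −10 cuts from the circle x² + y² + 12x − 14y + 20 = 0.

6√5

Substitute y = (10 + x)/2:
5x² + 40x − 100 = 0  ⟹  x² + 8x − 20 = 0
x = 2 or x = −10, giving (2, 6) and (−10, 0).
Chord length = distance between (2, 6) and (−10, 0) = √180 = 6√5.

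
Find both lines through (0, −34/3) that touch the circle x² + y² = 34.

A line y − (−34/3) = m(x − (0)) is tangent when its distance from (0, 0) is √34:
(0m − (34/3))² = 34(m² + 1)
9m² − 25 = 0, so m = −5/3 or m = 5/3.
Through (0, −34/3) these give 5x + 3y = −34 and 5x − 3y = 34.

5x + 3y = −34 and 5x − 3y = 34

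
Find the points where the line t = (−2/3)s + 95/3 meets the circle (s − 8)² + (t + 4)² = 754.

Substitute t = (95 − 2s)/3:
13s² − 572s + 5239 = 0  ⟹  s² − 44s + 403 = 0
s = 31 or s = 13, giving (31, 11) and (13, 23).

(13, 23) and (31, 11)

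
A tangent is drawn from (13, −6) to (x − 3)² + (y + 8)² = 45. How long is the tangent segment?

Centre (3, −8), r² = 45. |PO|² = (10)² + (2)² = 104.
The tangent meets the radius at right angles, so tangent² = |PO|² − r² = 104 − 45 = 59.

√59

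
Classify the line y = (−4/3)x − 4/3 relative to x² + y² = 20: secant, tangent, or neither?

Centre (0, 0), r² = 20. Distance² from centre to line = (4)²/25 = 16/25.
Since d² < r², the line cuts the circle twice.

secant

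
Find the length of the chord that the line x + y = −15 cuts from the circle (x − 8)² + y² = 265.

Centre (8, 0), r² = 265. Perpendicular distance d from centre to line = |23| / √2 = 23/√2.
Chord = 2√(r² − d²) = 2·√(1/2) = √2.

√2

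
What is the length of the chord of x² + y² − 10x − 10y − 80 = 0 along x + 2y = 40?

2√5

Substitute y = (40 − x)/2:
5x² − 100x + 480 = 0  ⟹  x² − 20x + 96 = 0
x = 12 or x = 8, giving (12, 14) and (8, 16).
|(12, 14) − (8, 16)| = √((4)² + (−2)²) = 2√5.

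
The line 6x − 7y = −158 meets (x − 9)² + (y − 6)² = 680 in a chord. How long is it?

The distance from (9, 6) to the line is 170/√85, and r² = 680.
Half the chord is √(r² − d²) = √(340), so the full chord is 4√85.

4√85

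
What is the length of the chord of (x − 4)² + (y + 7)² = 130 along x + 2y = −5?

10√5

Express y = (−5 − x)/2 and substitute into the circle:
5x² − 50x − 375 = 0  ⟹  x² − 10x − 75 = 0
x = 15 or x = −5, giving (15, −10) and (−5, 0).
Chord length = distance between (15, −10) and (−5, 0) = √500 = 10√5.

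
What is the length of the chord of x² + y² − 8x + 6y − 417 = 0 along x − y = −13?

From the line, y = x + 13. Substituting:
2x² + 24x − 170 = 0  ⟹  x² + 12x − 85 = 0
x = 5 or x = −17, giving (5, 18) and (−17, −4).
Chord length = distance between (5, 18) and (−17, −4) = √968 = 22√2.

22√2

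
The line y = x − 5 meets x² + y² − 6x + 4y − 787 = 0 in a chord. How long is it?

40√2

Express y = x − 5 and substitute into the circle:
2x² − 12x − 782 = 0  ⟹  x² − 6x − 391 = 0
x = 23 or x = −17, giving (23, 18) and (−17, −22).
Chord length = distance between (23, 18) and (−17, −22) = √3200 = 40√2.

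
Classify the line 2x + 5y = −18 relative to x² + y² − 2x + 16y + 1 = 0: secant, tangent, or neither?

secant

d² = (2·1 + 5·(−8) − (−18))²/29 = 400/29; r² = 64.
Since d² < r², the line cuts the circle twice.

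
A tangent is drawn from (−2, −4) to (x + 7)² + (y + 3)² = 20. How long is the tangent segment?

√6

Centre (−7, −3), r² = 20. |PO|² = (5)² + (−1)² = 26.
Power of the point: PT² = |PO|² − r² = 6, so PT = √6.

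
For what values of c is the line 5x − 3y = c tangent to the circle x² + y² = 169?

Tangency holds when the distance from the centre (0, 0) to the line equals the radius 13:
|5·0 − 3·0 − c| / √34 = 13
|c| = 13√34.

c = ±13√34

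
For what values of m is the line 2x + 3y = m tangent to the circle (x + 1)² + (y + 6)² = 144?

m = −20 ± 12√13

The line touches the circle iff its distance from (−1, −6) is 12:
|2·(−1) + 3·(−6) − m| / √13 = 12
|m − (−20)| = 12√13.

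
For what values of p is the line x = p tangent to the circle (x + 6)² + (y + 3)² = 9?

p = −9 or p = −3

The line touches the circle iff its distance from (−6, −3) is 3:
|1·(−6) + 0·(−3) − p| / √1 = 3
|p − (−6)| = 3, so p = −3 or p = −9.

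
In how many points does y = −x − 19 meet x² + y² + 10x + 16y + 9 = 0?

d² = (1·(−5) + 1·(−8) − (−19))²/2 = 18; r² = 80.
Since d² < r², the line cuts the circle twice.

2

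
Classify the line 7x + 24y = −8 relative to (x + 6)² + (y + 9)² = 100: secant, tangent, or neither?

tangent

Substituting the line into the circle gives 625x² + 4000x + 6400 = 0.
Δ = 16000000 − 16000000 = 0.
A repeated root: the line is tangent.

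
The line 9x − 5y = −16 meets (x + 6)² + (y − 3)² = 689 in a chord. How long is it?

Express y = (16 + 9x)/5 and substitute into the circle:
106x² + 318x − 16324 = 0  ⟹  x² + 3x − 154 = 0
x = 11 or x = −14, giving (11, 23) and (−14, −22).
Chord length = distance between (11, 23) and (−14, −22) = √2650 = 5√106.

5√106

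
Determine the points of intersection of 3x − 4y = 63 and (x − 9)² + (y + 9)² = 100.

From the line, y = (−63 + 3x)/4. Substituting:
25x² − 450x + 425 = 0  ⟹  x² − 18x + 17 = 0
x = 17 or x = 1, giving (17, −3) and (1, −15).

(1, −15) and (17, −3)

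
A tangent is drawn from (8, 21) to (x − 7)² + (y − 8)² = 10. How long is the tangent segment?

With centre O = (7, 8), |OP|² = 170 and r² = 10.
By the tangent–radius right angle, tangent length = √(|PO|² − r²) = √160 = 4√10.

4√10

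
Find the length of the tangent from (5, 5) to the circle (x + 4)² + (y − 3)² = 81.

2

With centre O = (−4, 3), |OP|² = 85 and r² = 81.
Power of the point: PT² = |PO|² − r² = 4, so PT = 2.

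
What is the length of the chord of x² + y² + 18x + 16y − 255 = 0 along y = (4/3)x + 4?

40

Centre (−9, −8), r² = 400. Perpendicular distance d from centre to line = |0| / √25 = 0/√25.
Chord = 2√(r² − d²) = 2·√(400) = 40.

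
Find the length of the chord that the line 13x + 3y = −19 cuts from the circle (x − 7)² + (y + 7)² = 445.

Centre (7, −7), r² = 445. Perpendicular distance d from centre to line = |89| / √178 = 89/√178.
Chord = 2√(r² − d²) = 2·√(801/2) = 3√178.

3√178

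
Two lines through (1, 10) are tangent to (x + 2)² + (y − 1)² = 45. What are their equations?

A line y − (10) = m(x − (1)) is tangent when its distance from (−2, 1) is 3√5:
[m·(−3) − (−9)]² = 45(m² + 1)
2m² + 3m − 2 = 0, so m = −2 or m = 1/2.
Through (1, 10) these give 2x + y = 12 and x − 2y = −19.

2x + y = 12 and x − 2y = −19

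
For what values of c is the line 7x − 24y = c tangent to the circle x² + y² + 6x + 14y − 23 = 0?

c = −78 or c = 372

For a tangent, require d(centre, line) = r = 9.
|7·(−3) − 24·(−7) − c| / √625 = 9
|c − (147)| = 9·25, so c = 372 or c = −78.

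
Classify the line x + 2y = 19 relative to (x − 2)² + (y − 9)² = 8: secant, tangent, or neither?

Substituting the line into the circle gives 5x² − 18x − 15 = 0.
Δ = 324 − (−300) = 624.
Two real roots: the line is a secant.

secant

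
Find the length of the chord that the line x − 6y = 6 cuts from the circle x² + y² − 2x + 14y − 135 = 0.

4√37

Centre (1, −7), r² = 185. Perpendicular distance d from centre to line = |37| / √37 = 37/√37.
Half the chord is √(r² − d²) = √(148), so the full chord is 4√37.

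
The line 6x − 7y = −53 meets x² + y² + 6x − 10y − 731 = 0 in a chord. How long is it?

6√85

From the line, y = (53 + 6x)/7. Substituting:
85x² + 510x − 36720 = 0  ⟹  x² + 6x − 432 = 0
x = 18 or x = −24, giving (18, 23) and (−24, −13).
|(18, 23) − (−24, −13)| = √((42)² + (36)²) = 6√85.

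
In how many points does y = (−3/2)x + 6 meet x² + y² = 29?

d² = (3·0 + 2·0 − (12))²/13 = 144/13; r² = 29.
Since d² < r², the line cuts the circle twice.

2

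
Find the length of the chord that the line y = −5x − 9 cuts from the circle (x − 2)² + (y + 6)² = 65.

3√26

Express y = −5x − 9 and substitute into the circle:
26x² + 26x − 52 = 0  ⟹  x² + x − 2 = 0
x = 1 or x = −2, giving (1, −14) and (−2, 1).
|(1, −14) − (−2, 1)| = √((3)² + (−15)²) = 3√26.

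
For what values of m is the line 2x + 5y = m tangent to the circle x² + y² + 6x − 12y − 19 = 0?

m = 24 ± 8√29

For a tangent, require d(centre, line) = r = 8.
|2·(−3) + 5·6 − m| / √29 = 8
|m − (24)| = 8√29.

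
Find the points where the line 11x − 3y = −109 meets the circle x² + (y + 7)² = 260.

(−14, −15) and (−8, 7)

Express y = (109 + 11x)/3 and substitute into the circle:
130x² + 2860x + 14560 = 0  ⟹  x² + 22x + 112 = 0
x = −8 or x = −14, giving (−8, 7) and (−14, −15).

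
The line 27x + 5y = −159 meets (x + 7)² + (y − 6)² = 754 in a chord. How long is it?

Centre (−7, 6), r² = 754. Perpendicular distance d from centre to line = |0| / √754 = 0/√754.
Half the chord is √(r² − d²) = √(754), so the full chord is 2√754.

2√754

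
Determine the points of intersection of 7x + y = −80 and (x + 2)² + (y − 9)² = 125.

(−13, 11) and (−12, 4)

Express y = −7x − 80 and substitute into the circle:
50x² + 1250x + 7800 = 0  ⟹  x² + 25x + 156 = 0
x = −12 or x = −13, giving (−12, 4) and (−13, 11).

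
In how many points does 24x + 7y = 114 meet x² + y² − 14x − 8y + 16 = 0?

2

Substituting the line into the circle gives 625x² − 4814x + 7396 = 0.
Discriminant = (−4814)² − 4·625·(7396) = 4684596 > 0.
Two real roots: the line is a secant.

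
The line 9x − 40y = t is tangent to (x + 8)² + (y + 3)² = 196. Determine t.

Tangency holds when the distance from the centre (−8, −3) to the line equals the radius 14:
|9·(−8) − 40·(−3) − t| / √1681 = 14
|t − (48)| = 14·41, so t = 622 or t = −526.

t = −526 or t = 622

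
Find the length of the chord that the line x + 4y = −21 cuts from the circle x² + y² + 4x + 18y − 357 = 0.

Centre (−2, −9), r² = 442. Perpendicular distance d from centre to line = |−17| / √17 = 17/√17.
Half the chord is √(r² − d²) = √(425), so the full chord is 10√17.

10√17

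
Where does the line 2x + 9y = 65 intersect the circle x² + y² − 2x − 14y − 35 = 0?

Express y = (65 − 2x)/9 and substitute into the circle:
85x² − 170x − 6800 = 0  ⟹  x² − 2x − 80 = 0
x = 10 or x = −8, giving (10, 5) and (−8, 9).

(−8, 9) and (10, 5)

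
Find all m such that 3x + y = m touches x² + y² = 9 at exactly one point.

m = ±3√10

The line touches the circle iff its distance from (0, 0) is 3:
|3·0 + 1·0 − m| / √10 = 3
|m| = 3√10.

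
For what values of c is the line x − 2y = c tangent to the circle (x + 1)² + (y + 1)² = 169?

Tangency holds when the distance from the centre (−1, −1) to the line equals the radius 13:
|1·(−1) − 2·(−1) − c| / √5 = 13
|c − (1)| = 13√5.

c = 1 ± 13√5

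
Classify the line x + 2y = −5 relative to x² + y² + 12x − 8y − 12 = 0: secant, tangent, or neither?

secant

d² = (1·(−6) + 2·4 − (−5))²/5 = 49/5; r² = 64.
Since d² < r², the line cuts the circle twice.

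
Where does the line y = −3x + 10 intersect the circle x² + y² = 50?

Substitute y = −3x + 10:
10x² − 60x + 50 = 0  ⟹  x² − 6x + 5 = 0
x = 5 or x = 1, giving (5, −5) and (1, 7).

(1, 7) and (5, −5)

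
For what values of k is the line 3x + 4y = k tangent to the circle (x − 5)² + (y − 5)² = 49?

k = 0 or k = 70

Tangency holds when the distance from the centre (5, 5) to the line equals the radius 7:
|3·5 + 4·5 − k| / √25 = 7
|k − (35)| = 7·5, so k = 70 or k = 0.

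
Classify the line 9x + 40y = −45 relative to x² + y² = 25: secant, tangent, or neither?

secant

Substituting the line into the circle gives 1681x² + 810x − 37975 = 0.
Discriminant = (810)² − 4·1681·(−37975) = 256000000 > 0.
Two real roots: the line is a secant.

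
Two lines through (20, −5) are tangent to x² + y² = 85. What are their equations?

Write the tangent as mx − y + (−5 − m·(20)) = 0 and set its distance from the centre to √85:
[m·(−20) − (5)]² = 85(m² + 1)
63m² + 40m − 12 = 0, so m = 2/9 or m = −6/7.
With m = 2/9: 2x − 9y = 85. With m = −6/7: 6x + 7y = 85.

2x − 9y = 85 and 6x + 7y = 85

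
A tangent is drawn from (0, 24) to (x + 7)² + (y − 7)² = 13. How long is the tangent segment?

The centre is (−7, 7) and r = √13. The square of the distance from P to the centre is 49 + 289 = 338.
By the tangent–radius right angle, tangent length = √(|PO|² − r²) = √325 = 5√13.

5√13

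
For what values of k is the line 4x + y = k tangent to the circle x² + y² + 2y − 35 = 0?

k = −1 ± 6√17

For a tangent, require d(centre, line) = r = 6.
|4·0 + 1·(−1) − k| / √17 = 6
|k − (−1)| = 6√17.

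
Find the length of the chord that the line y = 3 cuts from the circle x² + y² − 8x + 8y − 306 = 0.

Centre (4, −4), r² = 338. Perpendicular distance d from centre to line = |−7| / √1 = 7.
Chord = 2√(r² − d²) = 2·√(289) = 34.

34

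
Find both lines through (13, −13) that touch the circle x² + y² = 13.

Let a tangent through (13, −13) have slope m. Its distance from (0, 0) must equal √13:
(−13m − (13))² = 13(m² + 1)
6m² + 13m + 6 = 0, so m = −2/3 or m = −3/2.
Through (13, −13) these give 2x + 3y = −13 and 3x + 2y = 13.

2x + 3y = −13 and 3x + 2y = 13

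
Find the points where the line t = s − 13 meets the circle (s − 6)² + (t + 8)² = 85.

From the line, t = s − 13. Substituting:
2s² − 22s − 24 = 0  ⟹  s² − 11s − 12 = 0
s = 12 or s = −1, giving (12, −1) and (−1, −14).

(−1, −14) and (12, −1)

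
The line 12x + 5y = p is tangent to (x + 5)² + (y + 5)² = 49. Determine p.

Tangency holds when the distance from the centre (−5, −5) to the line equals the radius 7:
|12·(−5) + 5·(−5) − p| / √169 = 7
|p − (−85)| = 7·13, so p = 6 or p = −176.

p = −176 or p = 6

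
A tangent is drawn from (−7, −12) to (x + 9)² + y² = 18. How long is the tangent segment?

The centre is (−9, 0) and r = 3√2. The square of the distance from P to the centre is 4 + 144 = 148.
The tangent meets the radius at right angles, so tangent² = |PO|² − r² = 148 − 18 = 130.

√130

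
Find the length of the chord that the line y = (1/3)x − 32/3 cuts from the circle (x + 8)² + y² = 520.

From the line, y = (−32 + x)/3. Substituting:
10x² + 80x − 3080 = 0  ⟹  x² + 8x − 308 = 0
x = 14 or x = −22, giving (14, −6) and (−22, −18).
Chord length = distance between (14, −6) and (−22, −18) = √1440 = 12√10.

12√10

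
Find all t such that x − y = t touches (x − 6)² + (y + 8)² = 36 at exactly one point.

For a tangent, require d(centre, line) = r = 6.
|1·6 − 1·(−8) − t| / √2 = 6
|t − (14)| = 6√2.

t = 14 ± 6√2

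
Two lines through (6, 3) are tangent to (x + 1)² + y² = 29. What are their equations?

5x − 2y = 24 and 2x + 5y = 27

Write the tangent as mx − y + (3 − m·(6)) = 0 and set its distance from the centre to √29:
(−7m − (−3))² = 29(m² + 1)
10m² − 21m − 10 = 0, so m = 5/2 or m = −2/5.
With m = 5/2: 5x − 2y = 24. With m = −2/5: 2x + 5y = 27.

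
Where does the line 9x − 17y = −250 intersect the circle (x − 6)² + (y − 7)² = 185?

From the line, y = (250 + 9x)/17. Substituting:
370x² − 1110x − 25900 = 0  ⟹  x² − 3x − 70 = 0
x = 10 or x = −7, giving (10, 20) and (−7, 11).

(−7, 11) and (10, 20)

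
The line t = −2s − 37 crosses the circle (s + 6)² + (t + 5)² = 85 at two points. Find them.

(−15, −7) and (−13, −11)

Express t = −2s − 37 and substitute into the circle:
5s² + 140s + 975 = 0  ⟹  s² + 28s + 195 = 0
s = −13 or s = −15, giving (−13, −11) and (−15, −7).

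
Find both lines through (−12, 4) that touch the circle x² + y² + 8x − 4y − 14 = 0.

A line y − (4) = m(x − (−12)) is tangent when its distance from (−4, 2) is √34:
(8m − (−2))² = 34(m² + 1)
15m² + 16m − 15 = 0, so m = 3/5 or m = −5/3.
Through (−12, 4) these give 3x − 5y = −56 and 5x + 3y = −48.

3x − 5y = −56 and 5x + 3y = −48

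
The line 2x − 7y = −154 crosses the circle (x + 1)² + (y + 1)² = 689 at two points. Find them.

From the line, y = (154 + 2x)/7. Substituting:
53x² + 742x − 7791 = 0  ⟹  x² + 14x − 147 = 0
x = 7 or x = −21, giving (7, 24) and (−21, 16).

(−21, 16) and (7, 24)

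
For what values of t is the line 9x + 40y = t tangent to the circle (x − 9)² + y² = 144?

Tangency holds when the distance from the centre (9, 0) to the line equals the radius 12:
|9·9 + 40·0 − t| / √1681 = 12
|t − (81)| = 12·41, so t = 573 or t = −411.

t = −411 or t = 573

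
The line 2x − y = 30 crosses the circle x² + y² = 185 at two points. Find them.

Substitute y = 2x − 30:
5x² − 120x + 715 = 0  ⟹  x² − 24x + 143 = 0
x = 13 or x = 11, giving (13, −4) and (11, −8).

(11, −8) and (13, −4)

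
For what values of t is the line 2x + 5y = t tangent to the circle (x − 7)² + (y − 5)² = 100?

For a tangent, require d(centre, line) = r = 10.
|2·7 + 5·5 − t| / √29 = 10
|t − (39)| = 10√29.

t = 39 ± 10√29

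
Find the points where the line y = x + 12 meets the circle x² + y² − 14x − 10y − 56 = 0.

Express y = x + 12 and substitute into the circle:
2x² − 32 = 0  ⟹  x² − 16 = 0
x = 4 or x = −4, giving (4, 16) and (−4, 8).

(−4, 8) and (4, 16)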